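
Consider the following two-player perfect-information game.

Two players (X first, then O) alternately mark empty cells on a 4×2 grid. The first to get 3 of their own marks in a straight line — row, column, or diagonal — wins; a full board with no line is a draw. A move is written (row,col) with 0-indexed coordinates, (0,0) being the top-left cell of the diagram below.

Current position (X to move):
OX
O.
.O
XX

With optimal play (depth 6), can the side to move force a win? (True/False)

X winning at [OX/O./.O/XX]: False

ply 1, X at OX/O./.O/XX | (1,1)=-1→OX/OX/.O/XX; (2,0)=+0→OX/O./XO/XX*
ply 2, O at OX/O./XO/XX | (1,1)=+0→OX/OO/XO/XX*
ply 3: OX/OO/XO/XX is terminal +0 (X); from OX/O./.O/XX depth 6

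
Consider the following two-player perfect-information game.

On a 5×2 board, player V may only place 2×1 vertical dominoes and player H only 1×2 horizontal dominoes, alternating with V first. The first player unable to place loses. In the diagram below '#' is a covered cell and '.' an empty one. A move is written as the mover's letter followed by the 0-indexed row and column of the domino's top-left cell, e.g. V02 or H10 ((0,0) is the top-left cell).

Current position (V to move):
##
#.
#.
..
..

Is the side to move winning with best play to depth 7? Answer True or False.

p1 V@[##/#./#./../..]: V11[##/##/##/../..]-1 V21[##/#./##/.#/..]-1 V30[##/#./#./#./#.]+1* V31[##/#./#./.#/.#]+1
p2 H@[##/#./#./#./#.] terminal -1; root [##/#./#./../..] d7

V winning at [##/#./#./../..]: True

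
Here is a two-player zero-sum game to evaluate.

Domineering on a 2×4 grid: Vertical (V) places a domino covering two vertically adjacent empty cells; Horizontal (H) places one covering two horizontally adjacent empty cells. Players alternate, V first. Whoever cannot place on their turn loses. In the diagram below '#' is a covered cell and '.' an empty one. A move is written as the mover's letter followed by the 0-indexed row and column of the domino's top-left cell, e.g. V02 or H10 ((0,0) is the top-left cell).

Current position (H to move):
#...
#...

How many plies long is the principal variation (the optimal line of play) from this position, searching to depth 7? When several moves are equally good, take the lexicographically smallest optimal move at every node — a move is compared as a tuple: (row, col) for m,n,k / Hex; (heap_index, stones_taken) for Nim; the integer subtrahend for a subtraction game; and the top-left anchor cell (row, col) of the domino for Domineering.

[#.../#...] H move#1: H01:+1/###./#...*, H02:+1/#.##/#..., H11:+1/#.../###., H12:+1/#.../#.##
[###./#...] V move#2: V03:-1/####/#..#*
[####/#..#] H move#3: H11:+1/####/####*
[####/####] end (terminal -1, V#4); searched #.../#... to 7

PV length from [#.../#...]: 3 plies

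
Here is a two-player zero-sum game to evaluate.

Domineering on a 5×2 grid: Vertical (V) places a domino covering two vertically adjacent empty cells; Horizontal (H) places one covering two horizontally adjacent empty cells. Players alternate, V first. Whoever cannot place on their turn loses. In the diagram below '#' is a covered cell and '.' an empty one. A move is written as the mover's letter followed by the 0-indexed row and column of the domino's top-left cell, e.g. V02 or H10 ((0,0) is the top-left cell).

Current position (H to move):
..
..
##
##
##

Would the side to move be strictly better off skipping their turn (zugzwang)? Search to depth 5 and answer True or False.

ply 1, H at ../../##/##/## | H00=+1→##/../##/##/##*; H10=+1→../##/##/##/##
ply 2: ##/../##/##/## is terminal -1 (V); from ../../##/##/## depth 5
pass branch (V moves first from the same position):
  | ply 1, V at ../../##/##/## | V00=+1→#./#./##/##/##*; V01=+1→.#/.#/##/##/##
  | ply 2: #./#./##/##/## is terminal -1 (H); from ../../##/##/## depth 5
H moving scores +1; H passing scores -1

zugzwang(../../##/##/##, H) = False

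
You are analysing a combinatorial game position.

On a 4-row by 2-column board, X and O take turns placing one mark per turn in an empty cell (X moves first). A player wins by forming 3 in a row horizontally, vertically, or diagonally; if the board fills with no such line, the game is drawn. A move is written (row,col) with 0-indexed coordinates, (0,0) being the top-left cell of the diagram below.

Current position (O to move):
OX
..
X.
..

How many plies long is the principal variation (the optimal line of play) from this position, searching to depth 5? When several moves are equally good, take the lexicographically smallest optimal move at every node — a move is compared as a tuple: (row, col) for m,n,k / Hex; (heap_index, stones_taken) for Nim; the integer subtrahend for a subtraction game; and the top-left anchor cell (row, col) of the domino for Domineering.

PV length from [OX/../X./..]: 5 plies

ply 1, O at OX/../X./.. | (1,0)=+0→OX/O./X./..*; (1,1)=+0→OX/.O/X./..; (2,1)=+0→OX/../XO/..; (3,0)=+0→OX/../X./O.; (3,1)=+0→OX/../X./.O
ply 2, X at OX/O./X./.. | (1,1)=+0→OX/OX/X./..*; (2,1)=+0→OX/O./XX/..; (3,0)=+0→OX/O./X./X.; (3,1)=+0→OX/O./X./.X
ply 3, O at OX/OX/X./.. | (2,1)=+0→OX/OX/XO/..*; (3,0)=-1→OX/OX/X./O.; (3,1)=-1→OX/OX/X./.O
ply 4, X at OX/OX/XO/.. | (3,0)=+0→OX/OX/XO/X.*; (3,1)=+0→OX/OX/XO/.X
ply 5, O at OX/OX/XO/X. | (3,1)=+0→OX/OX/XO/XO*
ply 6: OX/OX/XO/XO is terminal +0 (X); from OX/../X./.. depth 5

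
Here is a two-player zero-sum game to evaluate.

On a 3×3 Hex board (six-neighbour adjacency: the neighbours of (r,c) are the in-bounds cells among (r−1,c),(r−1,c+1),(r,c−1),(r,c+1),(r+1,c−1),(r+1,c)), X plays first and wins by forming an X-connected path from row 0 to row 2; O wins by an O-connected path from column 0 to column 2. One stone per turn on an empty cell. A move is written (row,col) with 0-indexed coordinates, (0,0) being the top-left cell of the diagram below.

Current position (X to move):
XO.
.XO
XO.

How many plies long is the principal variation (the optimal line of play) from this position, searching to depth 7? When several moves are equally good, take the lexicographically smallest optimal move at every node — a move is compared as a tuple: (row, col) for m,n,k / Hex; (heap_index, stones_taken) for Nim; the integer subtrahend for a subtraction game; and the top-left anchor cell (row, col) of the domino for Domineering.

PV length from [XO./.XO/XO.]: 1 ply

ply 1, X at XO./.XO/XO. | (0,2)=+1→XOX/.XO/XO.*; (1,0)=+1→XO./XXO/XO.; (2,2)=+1→XO./.XO/XOX
ply 2: XOX/.XO/XO. is terminal -1 (O); from XO./.XO/XO. depth 7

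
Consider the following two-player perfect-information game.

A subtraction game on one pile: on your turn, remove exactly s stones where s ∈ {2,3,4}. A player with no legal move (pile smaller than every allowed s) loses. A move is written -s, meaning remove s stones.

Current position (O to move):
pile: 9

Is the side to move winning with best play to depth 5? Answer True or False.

O winning at [9]: True

p1 O@[9]: -2[7]+1* -3[6]+1 -4[5]-1
p2 X@[7]: -2[5]-1* -3[4]-1 -4[3]-1
p3 O@[5]: -2[3]-1 -3[2]-1 -4[1]+1*
p4 X@[1] terminal -1; root [9] d5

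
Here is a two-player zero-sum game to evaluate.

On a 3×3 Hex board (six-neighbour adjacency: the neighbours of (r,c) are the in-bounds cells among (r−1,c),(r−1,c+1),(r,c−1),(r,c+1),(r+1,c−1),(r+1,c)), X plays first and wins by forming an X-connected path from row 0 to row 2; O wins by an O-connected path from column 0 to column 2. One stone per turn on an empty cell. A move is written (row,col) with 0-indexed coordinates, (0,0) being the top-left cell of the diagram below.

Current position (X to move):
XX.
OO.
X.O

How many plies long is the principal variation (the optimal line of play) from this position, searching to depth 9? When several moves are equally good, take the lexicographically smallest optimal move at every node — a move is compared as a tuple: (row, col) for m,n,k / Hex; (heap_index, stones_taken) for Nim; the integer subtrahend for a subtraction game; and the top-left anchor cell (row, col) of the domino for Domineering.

p1 X@[XX./OO./X.O]: (0,2)[XXX/OO./X.O]-1* (1,2)[XX./OOX/X.O]-1 (2,1)[XX./OO./XXO]-1
p2 O@[XXX/OO./X.O]: (1,2)[XXX/OOO/X.O]+1* (2,1)[XXX/OO./XOO]+1
p3 X@[XXX/OOO/X.O] terminal -1; root [XX./OO./X.O] d9

PV length from [XX./OO./X.O]: 2 plies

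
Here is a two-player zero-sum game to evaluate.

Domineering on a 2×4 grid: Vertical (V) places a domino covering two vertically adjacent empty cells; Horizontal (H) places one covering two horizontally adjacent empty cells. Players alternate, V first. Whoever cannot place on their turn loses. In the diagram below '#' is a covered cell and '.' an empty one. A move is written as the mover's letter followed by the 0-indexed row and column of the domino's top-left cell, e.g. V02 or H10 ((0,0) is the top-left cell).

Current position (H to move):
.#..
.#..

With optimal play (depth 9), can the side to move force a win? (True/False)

p1 H@[.#../.#..]: H02[.###/.#..]+1* H12[.#../.###]+1
p2 V@[.###/.#..]: V00[####/##..]-1*
p3 H@[####/##..]: H12[####/####]+1*
p4 V@[####/####] terminal -1; root [.#../.#..] d9

H winning at [.#../.#..]: True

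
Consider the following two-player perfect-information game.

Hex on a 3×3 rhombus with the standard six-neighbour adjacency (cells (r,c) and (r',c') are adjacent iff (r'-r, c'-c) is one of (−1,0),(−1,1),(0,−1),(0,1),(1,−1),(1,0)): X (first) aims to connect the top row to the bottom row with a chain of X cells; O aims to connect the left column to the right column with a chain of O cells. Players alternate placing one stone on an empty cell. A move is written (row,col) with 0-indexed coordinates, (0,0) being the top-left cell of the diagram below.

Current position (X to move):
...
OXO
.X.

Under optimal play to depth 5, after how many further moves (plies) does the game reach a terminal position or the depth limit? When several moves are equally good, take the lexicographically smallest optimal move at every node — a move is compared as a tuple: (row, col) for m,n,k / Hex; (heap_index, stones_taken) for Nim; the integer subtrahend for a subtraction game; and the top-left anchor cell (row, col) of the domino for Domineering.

ply 1, X at .../OXO/.X. | (0,0)=+1→X../OXO/.X.*; (0,1)=+1→.X./OXO/.X.; (0,2)=+1→..X/OXO/.X.; (2,0)=+1→.../OXO/XX.; (2,2)=+1→.../OXO/.XX
ply 2, O at X../OXO/.X. | (0,1)=-1→XO./OXO/.X.*; (0,2)=-1→X.O/OXO/.X.; (2,0)=-1→X../OXO/OX.; (2,2)=-1→X../OXO/.XO
ply 3, X at XO./OXO/.X. | (0,2)=+1→XOX/OXO/.X.*; (2,0)=-1→XO./OXO/XX.; (2,2)=-1→XO./OXO/.XX
ply 4: XOX/OXO/.X. is terminal -1 (O); from .../OXO/.X. depth 5

PV length from [.../OXO/.X.]: 3 plies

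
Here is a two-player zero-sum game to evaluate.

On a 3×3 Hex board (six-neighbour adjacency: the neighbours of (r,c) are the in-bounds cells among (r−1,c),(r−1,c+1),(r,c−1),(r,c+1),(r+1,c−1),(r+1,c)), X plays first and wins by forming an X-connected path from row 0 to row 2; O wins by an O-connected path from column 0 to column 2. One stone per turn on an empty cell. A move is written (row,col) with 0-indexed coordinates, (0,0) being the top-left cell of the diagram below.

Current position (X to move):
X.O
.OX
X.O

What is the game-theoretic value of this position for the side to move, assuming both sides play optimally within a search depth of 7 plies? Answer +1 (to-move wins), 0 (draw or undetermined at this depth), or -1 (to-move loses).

[X.O/.OX/X.O] X move#1: (0,1):-1/XXO/.OX/X.O, (1,0):+1/X.O/XOX/X.O*, (2,1):-1/X.O/.OX/XXO
[X.O/XOX/X.O] end (terminal -1, O#2); searched X.O/.OX/X.O to 7

value(X.O/.OX/X.O, X) = +1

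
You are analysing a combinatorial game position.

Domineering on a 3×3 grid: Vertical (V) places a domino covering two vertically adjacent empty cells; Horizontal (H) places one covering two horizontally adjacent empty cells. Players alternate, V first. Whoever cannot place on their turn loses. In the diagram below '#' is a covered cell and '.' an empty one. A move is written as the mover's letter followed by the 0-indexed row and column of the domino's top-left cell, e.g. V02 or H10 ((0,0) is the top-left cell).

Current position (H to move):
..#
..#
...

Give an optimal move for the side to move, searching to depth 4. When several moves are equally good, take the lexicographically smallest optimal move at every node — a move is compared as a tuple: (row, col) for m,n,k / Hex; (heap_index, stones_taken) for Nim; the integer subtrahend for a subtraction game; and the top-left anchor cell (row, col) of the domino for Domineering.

ply 1, H at ..#/..#/... | H00=-1→###/..#/...; H10=+1→..#/###/...*; H20=-1→..#/..#/##.; H21=-1→..#/..#/.##
ply 2: ..#/###/... is terminal -1 (V); from ..#/..#/... depth 4

H's best at [..#/..#/...]: H10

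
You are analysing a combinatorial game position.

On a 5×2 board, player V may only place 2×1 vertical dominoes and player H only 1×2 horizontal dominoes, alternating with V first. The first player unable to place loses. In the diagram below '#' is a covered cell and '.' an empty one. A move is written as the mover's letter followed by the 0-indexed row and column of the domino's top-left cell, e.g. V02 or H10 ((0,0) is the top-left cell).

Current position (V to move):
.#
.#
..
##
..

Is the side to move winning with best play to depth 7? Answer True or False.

p1 V@[.#/.#/../##/..]: V00[##/##/../##/..]-1* V10[.#/##/#./##/..]-1
p2 H@[##/##/../##/..]: H20[##/##/##/##/..]+1* H40[##/##/../##/##]+1
p3 V@[##/##/##/##/..] terminal -1; root [.#/.#/../##/..] d7

V winning at [.#/.#/../##/..]: False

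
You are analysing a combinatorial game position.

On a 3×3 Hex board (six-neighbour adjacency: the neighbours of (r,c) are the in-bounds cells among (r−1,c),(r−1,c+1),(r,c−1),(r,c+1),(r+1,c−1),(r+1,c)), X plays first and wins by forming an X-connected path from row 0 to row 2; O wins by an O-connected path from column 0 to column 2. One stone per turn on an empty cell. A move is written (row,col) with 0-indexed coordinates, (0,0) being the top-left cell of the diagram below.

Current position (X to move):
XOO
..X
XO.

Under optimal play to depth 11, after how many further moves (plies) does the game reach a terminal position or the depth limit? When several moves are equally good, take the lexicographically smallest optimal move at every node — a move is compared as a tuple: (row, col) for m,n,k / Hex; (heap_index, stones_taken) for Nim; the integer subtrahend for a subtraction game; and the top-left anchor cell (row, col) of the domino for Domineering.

ply 1, X at XOO/..X/XO. | (1,0)=+1→XOO/X.X/XO.*; (1,1)=-1→XOO/.XX/XO.; (2,2)=-1→XOO/..X/XOX
ply 2: XOO/X.X/XO. is terminal -1 (O); from XOO/..X/XO. depth 11

PV length from [XOO/..X/XO.]: 1 ply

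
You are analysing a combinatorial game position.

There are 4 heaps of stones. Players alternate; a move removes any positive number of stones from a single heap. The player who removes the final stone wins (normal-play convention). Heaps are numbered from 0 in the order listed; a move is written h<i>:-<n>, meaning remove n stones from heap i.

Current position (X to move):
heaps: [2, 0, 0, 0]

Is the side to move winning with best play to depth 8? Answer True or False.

p1 X@[(2,0,0,0)]: h0:-1[(1,0,0,0)]-1 h0:-2[(0,0,0,0)]+1*
p2 O@[(0,0,0,0)] terminal -1; root [(2,0,0,0)] d8

X winning at [(2,0,0,0)]: True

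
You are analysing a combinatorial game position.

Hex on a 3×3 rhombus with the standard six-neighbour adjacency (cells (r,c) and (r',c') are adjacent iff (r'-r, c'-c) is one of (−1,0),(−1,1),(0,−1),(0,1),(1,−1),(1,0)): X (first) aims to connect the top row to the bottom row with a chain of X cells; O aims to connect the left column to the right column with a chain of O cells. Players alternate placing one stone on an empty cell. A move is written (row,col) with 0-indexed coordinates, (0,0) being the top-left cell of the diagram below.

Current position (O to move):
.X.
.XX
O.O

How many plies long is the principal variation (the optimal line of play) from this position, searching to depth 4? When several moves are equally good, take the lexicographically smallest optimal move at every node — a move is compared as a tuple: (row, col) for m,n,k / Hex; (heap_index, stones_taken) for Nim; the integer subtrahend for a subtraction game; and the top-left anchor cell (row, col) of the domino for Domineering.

p1 O@[.X./.XX/O.O]: (0,0)[OX./.XX/O.O]-1 (0,2)[.XO/.XX/O.O]-1 (1,0)[.X./OXX/O.O]-1 (2,1)[.X./.XX/OOO]+1*
p2 X@[.X./.XX/OOO] terminal -1; root [.X./.XX/O.O] d4

PV length from [.X./.XX/O.O]: 1 ply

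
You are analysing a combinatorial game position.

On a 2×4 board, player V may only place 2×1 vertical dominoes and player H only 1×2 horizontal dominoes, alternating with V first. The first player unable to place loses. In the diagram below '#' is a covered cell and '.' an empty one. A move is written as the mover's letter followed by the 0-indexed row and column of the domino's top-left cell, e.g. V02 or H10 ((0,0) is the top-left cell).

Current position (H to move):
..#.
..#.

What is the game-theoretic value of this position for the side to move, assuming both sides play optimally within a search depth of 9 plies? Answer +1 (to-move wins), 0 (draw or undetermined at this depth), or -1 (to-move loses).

p1 H@[..#./..#.]: H00[###./..#.]+1* H10[..#./###.]+1
p2 V@[###./..#.]: V03[####/..##]-1*
p3 H@[####/..##]: H10[####/####]+1*
p4 V@[####/####] terminal -1; root [..#./..#.] d9

value(..#./..#., H) = +1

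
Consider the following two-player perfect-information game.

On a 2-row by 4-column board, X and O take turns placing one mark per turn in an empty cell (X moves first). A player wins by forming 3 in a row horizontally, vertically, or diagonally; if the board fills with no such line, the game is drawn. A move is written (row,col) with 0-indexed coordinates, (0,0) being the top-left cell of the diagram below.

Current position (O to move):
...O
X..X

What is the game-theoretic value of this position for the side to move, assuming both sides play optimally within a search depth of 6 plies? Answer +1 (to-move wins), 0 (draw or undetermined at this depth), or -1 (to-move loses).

[...O/X..X] O move#1: (0,0):+0/O..O/X..X*, (0,1):+0/.O.O/X..X, (0,2):+0/..OO/X..X, (1,1):+0/...O/XO.X, (1,2):+0/...O/X.OX
[O..O/X..X] X move#2: (0,1):+0/OX.O/X..X*, (0,2):+0/O.XO/X..X, (1,1):+0/O..O/XX.X, (1,2):+0/O..O/X.XX
[OX.O/X..X] O move#3: (0,2):+0/OXOO/X..X*, (1,1):+0/OX.O/XO.X, (1,2):+0/OX.O/X.OX
[OXOO/X..X] X move#4: (1,1):+0/OXOO/XX.X*, (1,2):+0/OXOO/X.XX
[OXOO/XX.X] O move#5: (1,2):+0/OXOO/XXOX*
[OXOO/XXOX] end (terminal +0, X#6); searched ...O/X..X to 6

value(...O/X..X, O) = 0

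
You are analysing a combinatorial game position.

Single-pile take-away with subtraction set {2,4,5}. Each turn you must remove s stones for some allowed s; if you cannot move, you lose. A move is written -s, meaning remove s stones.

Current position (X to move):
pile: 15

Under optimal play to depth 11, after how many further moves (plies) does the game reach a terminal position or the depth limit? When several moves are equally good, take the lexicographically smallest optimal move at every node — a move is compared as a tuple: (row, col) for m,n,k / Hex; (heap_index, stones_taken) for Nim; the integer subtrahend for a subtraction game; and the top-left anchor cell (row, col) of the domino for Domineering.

[15] X move#1: -2:-1/13*, -4:-1/11, -5:-1/10
[13] O move#2: -2:-1/11, -4:-1/9, -5:+1/8*
[8] X move#3: -2:-1/6*, -4:-1/4, -5:-1/3
[6] O move#4: -2:-1/4, -4:-1/2, -5:+1/1*
[1] end (terminal -1, X#5); searched 15 to 11

PV length from [15]: 4 plies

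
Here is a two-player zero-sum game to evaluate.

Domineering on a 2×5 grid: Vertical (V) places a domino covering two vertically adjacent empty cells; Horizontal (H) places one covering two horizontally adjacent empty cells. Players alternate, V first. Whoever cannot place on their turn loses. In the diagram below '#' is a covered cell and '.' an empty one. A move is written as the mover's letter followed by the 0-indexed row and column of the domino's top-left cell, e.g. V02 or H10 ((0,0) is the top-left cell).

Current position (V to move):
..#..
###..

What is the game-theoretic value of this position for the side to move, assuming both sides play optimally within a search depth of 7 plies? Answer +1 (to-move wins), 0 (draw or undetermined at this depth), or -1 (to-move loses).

ply 1, V at ..#../###.. | V03=+1→..##./####.*; V04=+1→..#.#/###.#
ply 2, H at ..##./####. | H00=-1→####./####.*
ply 3, V at ####./####. | V04=+1→#####/#####*
ply 4: #####/##### is terminal -1 (H); from ..#../###.. depth 7

value(..#../###.., V) = +1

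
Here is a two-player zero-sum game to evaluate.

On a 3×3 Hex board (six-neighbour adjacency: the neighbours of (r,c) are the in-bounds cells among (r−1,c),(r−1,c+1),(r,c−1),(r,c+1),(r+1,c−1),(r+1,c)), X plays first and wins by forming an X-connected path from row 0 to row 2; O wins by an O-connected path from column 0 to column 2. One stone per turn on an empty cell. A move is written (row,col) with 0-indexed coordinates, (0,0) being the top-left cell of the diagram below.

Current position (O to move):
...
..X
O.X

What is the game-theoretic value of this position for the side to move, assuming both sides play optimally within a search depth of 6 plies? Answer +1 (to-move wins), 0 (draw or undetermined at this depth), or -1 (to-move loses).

value(.../..X/O.X, O) = +1

p1 O@[.../..X/O.X]: (0,0)[O../..X/O.X]-1 (0,1)[.O./..X/O.X]-1 (0,2)[..O/..X/O.X]+1* (1,0)[.../O.X/O.X]-1 (1,1)[.../.OX/O.X]-1 (2,1)[.../..X/OOX]-1
p2 X@[..O/..X/O.X]: (0,0)[X.O/..X/O.X]-1* (0,1)[.XO/..X/O.X]-1 (1,0)[..O/X.X/O.X]-1 (1,1)[..O/.XX/O.X]-1 (2,1)[..O/..X/OXX]-1
p3 O@[X.O/..X/O.X]: (0,1)[XOO/..X/O.X]+1* (1,0)[X.O/O.X/O.X]+1 (1,1)[X.O/.OX/O.X]+1 (2,1)[X.O/..X/OOX]-1
p4 X@[XOO/..X/O.X]: (1,0)[XOO/X.X/O.X]-1* (1,1)[XOO/.XX/O.X]-1 (2,1)[XOO/..X/OXX]-1
p5 O@[XOO/X.X/O.X]: (1,1)[XOO/XOX/O.X]+1* (2,1)[XOO/X.X/OOX]-1
p6 X@[XOO/XOX/O.X] terminal -1; root [.../..X/O.X] d6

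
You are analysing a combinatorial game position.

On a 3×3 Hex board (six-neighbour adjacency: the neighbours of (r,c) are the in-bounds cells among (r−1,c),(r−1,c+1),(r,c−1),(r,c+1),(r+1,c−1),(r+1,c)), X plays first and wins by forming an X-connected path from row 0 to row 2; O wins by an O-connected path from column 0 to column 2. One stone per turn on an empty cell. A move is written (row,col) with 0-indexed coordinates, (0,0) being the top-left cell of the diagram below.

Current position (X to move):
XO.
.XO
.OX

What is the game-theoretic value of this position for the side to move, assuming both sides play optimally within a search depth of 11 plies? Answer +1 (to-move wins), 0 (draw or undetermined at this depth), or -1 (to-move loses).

[XO./.XO/.OX] X move#1: (0,2):-1/XOX/.XO/.OX, (1,0):-1/XO./XXO/.OX, (2,0):+1/XO./.XO/XOX*
[XO./.XO/XOX] O move#2: (0,2):-1/XOO/.XO/XOX*, (1,0):-1/XO./OXO/XOX
[XOO/.XO/XOX] X move#3: (1,0):+1/XOO/XXO/XOX*
[XOO/XXO/XOX] end (terminal -1, O#4); searched XO./.XO/.OX to 11

value(XO./.XO/.OX, X) = +1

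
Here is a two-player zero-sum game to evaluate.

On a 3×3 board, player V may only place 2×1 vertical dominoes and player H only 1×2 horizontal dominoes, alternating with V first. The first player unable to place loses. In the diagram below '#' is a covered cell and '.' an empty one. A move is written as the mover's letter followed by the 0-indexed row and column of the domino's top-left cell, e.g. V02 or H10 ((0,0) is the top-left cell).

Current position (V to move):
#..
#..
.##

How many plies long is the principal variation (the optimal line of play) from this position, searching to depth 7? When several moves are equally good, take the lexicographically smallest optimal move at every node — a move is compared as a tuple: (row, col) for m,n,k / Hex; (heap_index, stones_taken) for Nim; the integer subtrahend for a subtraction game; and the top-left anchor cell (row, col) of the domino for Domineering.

p1 V@[#../#../.##]: V01[##./##./.##]+1* V02[#.#/#.#/.##]+1
p2 H@[##./##./.##] terminal -1; root [#../#../.##] d7

PV length from [#../#../.##]: 1 ply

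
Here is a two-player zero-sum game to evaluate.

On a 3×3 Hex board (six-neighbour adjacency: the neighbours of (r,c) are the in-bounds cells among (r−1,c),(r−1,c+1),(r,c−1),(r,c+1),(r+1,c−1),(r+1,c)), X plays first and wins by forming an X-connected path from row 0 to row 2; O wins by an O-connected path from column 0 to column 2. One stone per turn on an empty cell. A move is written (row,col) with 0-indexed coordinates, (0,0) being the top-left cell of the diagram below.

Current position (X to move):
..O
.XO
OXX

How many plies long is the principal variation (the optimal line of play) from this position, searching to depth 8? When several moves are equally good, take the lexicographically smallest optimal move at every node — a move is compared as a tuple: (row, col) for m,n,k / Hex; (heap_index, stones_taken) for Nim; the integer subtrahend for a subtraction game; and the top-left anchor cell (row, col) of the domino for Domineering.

[..O/.XO/OXX] X move#1: (0,0):+1/X.O/.XO/OXX*, (0,1):+1/.XO/.XO/OXX, (1,0):+1/..O/XXO/OXX
[X.O/.XO/OXX] O move#2: (0,1):-1/XOO/.XO/OXX*, (1,0):-1/X.O/OXO/OXX
[XOO/.XO/OXX] X move#3: (1,0):+1/XOO/XXO/OXX*
[XOO/XXO/OXX] end (terminal -1, O#4); searched ..O/.XO/OXX to 8

PV length from [..O/.XO/OXX]: 3 plies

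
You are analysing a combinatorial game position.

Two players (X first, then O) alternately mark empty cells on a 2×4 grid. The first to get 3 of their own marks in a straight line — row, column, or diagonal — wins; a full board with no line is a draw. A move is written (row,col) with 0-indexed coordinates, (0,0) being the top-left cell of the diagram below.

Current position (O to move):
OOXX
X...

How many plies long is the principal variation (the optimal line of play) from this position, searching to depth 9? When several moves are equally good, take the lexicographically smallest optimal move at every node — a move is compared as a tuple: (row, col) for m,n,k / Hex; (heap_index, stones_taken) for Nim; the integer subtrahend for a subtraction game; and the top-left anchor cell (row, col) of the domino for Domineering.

p1 O@[OOXX/X...]: (1,1)[OOXX/XO..]+0* (1,2)[OOXX/X.O.]+0 (1,3)[OOXX/X..O]+0
p2 X@[OOXX/XO..]: (1,2)[OOXX/XOX.]+0* (1,3)[OOXX/XO.X]+0
p3 O@[OOXX/XOX.]: (1,3)[OOXX/XOXO]+0*
p4 X@[OOXX/XOXO] terminal +0; root [OOXX/X...] d9

PV length from [OOXX/X...]: 3 plies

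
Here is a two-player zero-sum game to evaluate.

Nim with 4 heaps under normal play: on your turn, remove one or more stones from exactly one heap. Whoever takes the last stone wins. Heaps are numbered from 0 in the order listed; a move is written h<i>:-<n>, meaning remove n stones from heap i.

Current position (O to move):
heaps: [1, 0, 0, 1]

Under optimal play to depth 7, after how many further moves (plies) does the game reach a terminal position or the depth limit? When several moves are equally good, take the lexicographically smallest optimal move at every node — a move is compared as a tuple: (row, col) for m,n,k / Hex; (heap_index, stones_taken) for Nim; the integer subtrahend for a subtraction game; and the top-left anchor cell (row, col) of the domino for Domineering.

PV length from [(1,0,0,1)]: 2 plies

p1 O@[(1,0,0,1)]: h0:-1[(0,0,0,1)]-1* h3:-1[(1,0,0,0)]-1
p2 X@[(0,0,0,1)]: h3:-1[(0,0,0,0)]+1*
p3 O@[(0,0,0,0)] terminal -1; root [(1,0,0,1)] d7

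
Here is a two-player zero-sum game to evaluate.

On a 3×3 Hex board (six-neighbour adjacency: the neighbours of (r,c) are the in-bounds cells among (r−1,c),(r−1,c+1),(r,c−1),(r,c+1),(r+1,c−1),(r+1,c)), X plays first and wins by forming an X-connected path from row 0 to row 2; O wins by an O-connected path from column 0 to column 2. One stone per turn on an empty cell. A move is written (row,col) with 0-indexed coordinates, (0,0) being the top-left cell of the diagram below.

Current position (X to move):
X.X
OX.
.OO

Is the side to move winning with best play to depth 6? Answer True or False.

ply 1, X at X.X/OX./.OO | (0,1)=-1→XXX/OX./.OO; (1,2)=-1→X.X/OXX/.OO; (2,0)=+1→X.X/OX./XOO*
ply 2: X.X/OX./XOO is terminal -1 (O); from X.X/OX./.OO depth 6

X winning at [X.X/OX./.OO]: True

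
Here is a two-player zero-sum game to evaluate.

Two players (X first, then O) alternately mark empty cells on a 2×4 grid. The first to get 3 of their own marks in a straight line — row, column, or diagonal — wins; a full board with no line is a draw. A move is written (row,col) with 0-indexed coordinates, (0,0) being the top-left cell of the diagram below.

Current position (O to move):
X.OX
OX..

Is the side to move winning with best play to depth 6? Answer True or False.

O winning at [X.OX/OX..]: False

ply 1, O at X.OX/OX.. | (0,1)=+0→XOOX/OX..*; (1,2)=+0→X.OX/OXO.; (1,3)=+0→X.OX/OX.O
ply 2, X at XOOX/OX.. | (1,2)=+0→XOOX/OXX.*; (1,3)=+0→XOOX/OX.X
ply 3, O at XOOX/OXX. | (1,3)=+0→XOOX/OXXO*
ply 4: XOOX/OXXO is terminal +0 (X); from X.OX/OX.. depth 6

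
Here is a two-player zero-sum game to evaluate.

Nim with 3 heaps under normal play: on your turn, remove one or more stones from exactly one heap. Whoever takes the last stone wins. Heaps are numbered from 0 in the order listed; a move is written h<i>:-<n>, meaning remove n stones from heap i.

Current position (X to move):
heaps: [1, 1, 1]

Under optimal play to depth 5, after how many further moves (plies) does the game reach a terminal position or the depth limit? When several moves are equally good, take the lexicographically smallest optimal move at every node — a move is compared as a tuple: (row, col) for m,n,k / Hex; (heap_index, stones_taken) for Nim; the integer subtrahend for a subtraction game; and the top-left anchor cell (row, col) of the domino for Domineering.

PV length from [(1,1,1)]: 3 plies

ply 1, X at (1,1,1) | h0:-1=+1→(0,1,1)*; h1:-1=+1→(1,0,1); h2:-1=+1→(1,1,0)
ply 2, O at (0,1,1) | h1:-1=-1→(0,0,1)*; h2:-1=-1→(0,1,0)
ply 3, X at (0,0,1) | h2:-1=+1→(0,0,0)*
ply 4: (0,0,0) is terminal -1 (O); from (1,1,1) depth 5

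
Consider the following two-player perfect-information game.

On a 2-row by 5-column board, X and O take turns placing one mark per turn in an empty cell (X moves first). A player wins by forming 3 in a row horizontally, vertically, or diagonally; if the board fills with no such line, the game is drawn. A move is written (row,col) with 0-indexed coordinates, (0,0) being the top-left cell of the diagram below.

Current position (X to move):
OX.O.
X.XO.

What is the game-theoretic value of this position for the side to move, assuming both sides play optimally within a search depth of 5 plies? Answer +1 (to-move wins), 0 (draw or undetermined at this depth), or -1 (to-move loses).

value(OX.O./X.XO., X) = +1

ply 1, X at OX.O./X.XO. | (0,2)=+0→OXXO./X.XO.; (0,4)=+0→OX.OX/X.XO.; (1,1)=+1→OX.O./XXXO.*; (1,4)=+0→OX.O./X.XOX
ply 2: OX.O./XXXO. is terminal -1 (O); from OX.O./X.XO. depth 5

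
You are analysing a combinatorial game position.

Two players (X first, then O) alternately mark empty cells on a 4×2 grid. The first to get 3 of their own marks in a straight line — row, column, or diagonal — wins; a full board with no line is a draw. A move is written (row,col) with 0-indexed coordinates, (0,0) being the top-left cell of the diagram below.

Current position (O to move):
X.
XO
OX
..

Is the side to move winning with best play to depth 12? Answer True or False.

ply 1, O at X./XO/OX/.. | (0,1)=+0→XO/XO/OX/..*; (3,0)=+0→X./XO/OX/O.; (3,1)=+0→X./XO/OX/.O
ply 2, X at XO/XO/OX/.. | (3,0)=+0→XO/XO/OX/X.*; (3,1)=+0→XO/XO/OX/.X
ply 3, O at XO/XO/OX/X. | (3,1)=+0→XO/XO/OX/XO*
ply 4: XO/XO/OX/XO is terminal +0 (X); from X./XO/OX/.. depth 12

O winning at [X./XO/OX/..]: False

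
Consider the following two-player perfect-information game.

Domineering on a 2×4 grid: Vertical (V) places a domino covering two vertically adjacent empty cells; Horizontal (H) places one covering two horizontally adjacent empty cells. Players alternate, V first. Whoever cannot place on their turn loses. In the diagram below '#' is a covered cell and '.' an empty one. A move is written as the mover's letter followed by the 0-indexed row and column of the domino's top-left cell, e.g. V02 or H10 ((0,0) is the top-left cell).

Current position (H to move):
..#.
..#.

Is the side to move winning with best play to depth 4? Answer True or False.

H winning at [..#./..#.]: True

p1 H@[..#./..#.]: H00[###./..#.]+1* H10[..#./###.]+1
p2 V@[###./..#.]: V03[####/..##]-1*
p3 H@[####/..##]: H10[####/####]+1*
p4 V@[####/####] terminal -1; root [..#./..#.] d4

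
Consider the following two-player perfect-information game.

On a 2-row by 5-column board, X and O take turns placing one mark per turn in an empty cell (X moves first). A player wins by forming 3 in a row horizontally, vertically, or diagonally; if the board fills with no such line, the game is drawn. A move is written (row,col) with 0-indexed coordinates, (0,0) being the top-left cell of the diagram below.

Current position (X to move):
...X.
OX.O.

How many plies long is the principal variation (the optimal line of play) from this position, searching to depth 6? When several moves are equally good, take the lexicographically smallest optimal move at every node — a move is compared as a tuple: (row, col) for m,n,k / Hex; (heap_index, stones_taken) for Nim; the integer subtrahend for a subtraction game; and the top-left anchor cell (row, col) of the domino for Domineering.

PV length from [...X./OX.O.]: 3 plies

ply 1, X at ...X./OX.O. | (0,0)=+0→X..X./OX.O.; (0,1)=+0→.X.X./OX.O.; (0,2)=+1→..XX./OX.O.*; (0,4)=+0→...XX/OX.O.; (1,2)=+0→...X./OXXO.; (1,4)=+0→...X./OX.OX
ply 2, O at ..XX./OX.O. | (0,0)=-1→O.XX./OX.O.*; (0,1)=-1→.OXX./OX.O.; (0,4)=-1→..XXO/OX.O.; (1,2)=-1→..XX./OXOO.; (1,4)=-1→..XX./OX.OO
ply 3, X at O.XX./OX.O. | (0,1)=+1→OXXX./OX.O.*; (0,4)=+1→O.XXX/OX.O.; (1,2)=+1→O.XX./OXXO.; (1,4)=+1→O.XX./OX.OX
ply 4: OXXX./OX.O. is terminal -1 (O); from ...X./OX.O. depth 6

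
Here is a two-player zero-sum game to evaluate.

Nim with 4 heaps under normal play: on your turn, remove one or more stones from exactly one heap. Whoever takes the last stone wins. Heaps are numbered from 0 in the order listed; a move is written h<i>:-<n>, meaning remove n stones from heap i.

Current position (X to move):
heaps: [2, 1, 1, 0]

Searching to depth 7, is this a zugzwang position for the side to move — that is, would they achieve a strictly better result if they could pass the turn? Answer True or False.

zugzwang((2,1,1,0), X) = False

ply 1, X at (2,1,1,0) | h0:-1=-1→(1,1,1,0); h0:-2=+1→(0,1,1,0)*; h1:-1=-1→(2,0,1,0); h2:-1=-1→(2,1,0,0)
ply 2, O at (0,1,1,0) | h1:-1=-1→(0,0,1,0)*; h2:-1=-1→(0,1,0,0)
ply 3, X at (0,0,1,0) | h2:-1=+1→(0,0,0,0)*
ply 4: (0,0,0,0) is terminal -1 (O); from (2,1,1,0) depth 7
suppose X passes — search the same position with O to move:
pass> ply 1, O at (2,1,1,0) | h0:-1=-1→(1,1,1,0); h0:-2=+1→(0,1,1,0)*; h1:-1=-1→(2,0,1,0); h2:-1=-1→(2,1,0,0)
pass> ply 2, X at (0,1,1,0) | h1:-1=-1→(0,0,1,0)*; h2:-1=-1→(0,1,0,0)
pass> ply 3, O at (0,0,1,0) | h2:-1=+1→(0,0,0,0)*
pass> ply 4: (0,0,0,0) is terminal -1 (X); from (2,1,1,0) depth 7
for X: play +1, pass -1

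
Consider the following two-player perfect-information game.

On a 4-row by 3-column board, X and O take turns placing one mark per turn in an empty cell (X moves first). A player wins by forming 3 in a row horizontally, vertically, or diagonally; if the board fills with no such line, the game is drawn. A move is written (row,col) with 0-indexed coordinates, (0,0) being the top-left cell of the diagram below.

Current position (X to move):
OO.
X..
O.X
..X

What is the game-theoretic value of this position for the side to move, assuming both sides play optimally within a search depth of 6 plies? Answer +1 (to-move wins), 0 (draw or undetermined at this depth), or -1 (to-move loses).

ply 1, X at OO./X../O.X/..X | (0,2)=+1→OOX/X../O.X/..X*; (1,1)=-1→OO./XX./O.X/..X; (1,2)=+1→OO./X.X/O.X/..X; (2,1)=+1→OO./X../OXX/..X; (3,0)=-1→OO./X../O.X/X.X; (3,1)=-1→OO./X../O.X/.XX
ply 2, O at OOX/X../O.X/..X | (1,1)=-1→OOX/XO./O.X/..X*; (1,2)=-1→OOX/X.O/O.X/..X; (2,1)=-1→OOX/X../OOX/..X; (3,0)=-1→OOX/X../O.X/O.X; (3,1)=-1→OOX/X../O.X/.OX
ply 3, X at OOX/XO./O.X/..X | (1,2)=+1→OOX/XOX/O.X/..X*; (2,1)=+1→OOX/XO./OXX/..X; (3,0)=-1→OOX/XO./O.X/X.X; (3,1)=-1→OOX/XO./O.X/.XX
ply 4: OOX/XOX/O.X/..X is terminal -1 (O); from OO./X../O.X/..X depth 6

value(OO./X../O.X/..X, X) = +1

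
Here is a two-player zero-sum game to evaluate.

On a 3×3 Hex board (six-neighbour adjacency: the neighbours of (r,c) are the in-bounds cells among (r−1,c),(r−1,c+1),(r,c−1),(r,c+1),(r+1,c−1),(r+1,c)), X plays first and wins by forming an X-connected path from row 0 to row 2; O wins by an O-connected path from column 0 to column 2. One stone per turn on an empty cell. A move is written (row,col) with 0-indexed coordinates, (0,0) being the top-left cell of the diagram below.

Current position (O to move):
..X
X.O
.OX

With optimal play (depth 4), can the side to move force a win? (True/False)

ply 1, O at ..X/X.O/.OX | (0,0)=-1→O.X/X.O/.OX; (0,1)=-1→.OX/X.O/.OX; (1,1)=-1→..X/XOO/.OX; (2,0)=+1→..X/X.O/OOX*
ply 2: ..X/X.O/OOX is terminal -1 (X); from ..X/X.O/.OX depth 4

O winning at [..X/X.O/.OX]: True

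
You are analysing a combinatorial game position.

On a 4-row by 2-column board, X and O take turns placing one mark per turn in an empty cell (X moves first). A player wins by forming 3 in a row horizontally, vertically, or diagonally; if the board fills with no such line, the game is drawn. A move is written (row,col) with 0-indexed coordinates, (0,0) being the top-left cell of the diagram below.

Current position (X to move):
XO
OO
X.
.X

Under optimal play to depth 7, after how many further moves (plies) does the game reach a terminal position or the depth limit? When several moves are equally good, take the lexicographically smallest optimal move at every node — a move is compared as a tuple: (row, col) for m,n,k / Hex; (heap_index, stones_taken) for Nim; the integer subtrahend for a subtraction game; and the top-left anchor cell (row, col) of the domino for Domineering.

PV length from [XO/OO/X./.X]: 2 plies

p1 X@[XO/OO/X./.X]: (2,1)[XO/OO/XX/.X]+0* (3,0)[XO/OO/X./XX]-1
p2 O@[XO/OO/XX/.X]: (3,0)[XO/OO/XX/OX]+0*
p3 X@[XO/OO/XX/OX] terminal +0; root [XO/OO/X./.X] d7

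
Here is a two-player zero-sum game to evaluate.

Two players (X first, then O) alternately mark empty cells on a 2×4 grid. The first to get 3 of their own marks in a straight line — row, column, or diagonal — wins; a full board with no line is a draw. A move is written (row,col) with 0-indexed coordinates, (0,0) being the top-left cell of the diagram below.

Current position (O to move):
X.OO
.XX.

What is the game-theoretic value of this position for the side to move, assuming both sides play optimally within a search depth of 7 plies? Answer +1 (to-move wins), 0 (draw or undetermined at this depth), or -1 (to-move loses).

ply 1, O at X.OO/.XX. | (0,1)=+1→XOOO/.XX.*; (1,0)=-1→X.OO/OXX.; (1,3)=-1→X.OO/.XXO
ply 2: XOOO/.XX. is terminal -1 (X); from X.OO/.XX. depth 7

value(X.OO/.XX., O) = +1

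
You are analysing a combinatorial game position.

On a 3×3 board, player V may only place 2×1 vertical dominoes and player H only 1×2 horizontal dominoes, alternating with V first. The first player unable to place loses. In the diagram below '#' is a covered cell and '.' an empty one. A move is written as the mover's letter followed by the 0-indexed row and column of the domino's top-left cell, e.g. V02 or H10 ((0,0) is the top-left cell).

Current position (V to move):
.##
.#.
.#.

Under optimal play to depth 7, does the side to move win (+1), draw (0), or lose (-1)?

p1 V@[.##/.#./.#.]: V00[###/##./.#.]+1* V10[.##/##./##.]+1 V12[.##/.##/.##]+1
p2 H@[###/##./.#.] terminal -1; root [.##/.#./.#.] d7

value(.##/.#./.#., V) = +1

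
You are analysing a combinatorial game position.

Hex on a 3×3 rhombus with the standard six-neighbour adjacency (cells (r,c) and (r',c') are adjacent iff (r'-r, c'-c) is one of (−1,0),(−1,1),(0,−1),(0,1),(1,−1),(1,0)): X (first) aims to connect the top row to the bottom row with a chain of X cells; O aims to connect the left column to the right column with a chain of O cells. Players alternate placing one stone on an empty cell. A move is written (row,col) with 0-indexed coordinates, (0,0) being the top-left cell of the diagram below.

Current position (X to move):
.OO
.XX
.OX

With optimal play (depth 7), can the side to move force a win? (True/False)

X winning at [.OO/.XX/.OX]: False

ply 1, X at .OO/.XX/.OX | (0,0)=-1→XOO/.XX/.OX*; (1,0)=-1→.OO/XXX/.OX; (2,0)=-1→.OO/.XX/XOX
ply 2, O at XOO/.XX/.OX | (1,0)=+1→XOO/OXX/.OX*; (2,0)=-1→XOO/.XX/OOX
ply 3: XOO/OXX/.OX is terminal -1 (X); from .OO/.XX/.OX depth 7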